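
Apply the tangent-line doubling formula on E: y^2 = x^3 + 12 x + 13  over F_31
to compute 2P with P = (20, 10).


Doubling: s = (3 x1^2 + a) / (2 y1)
s = (3*20^2 + 12) / (2*10) mod 31 = 11
x3 = s^2 - 2 x1 mod 31 = 11^2 - 2*20 = 19
y3 = s (x1 - x3) - y1 mod 31 = 11 * (20 - 19) - 10 = 1

2P = (19, 1)


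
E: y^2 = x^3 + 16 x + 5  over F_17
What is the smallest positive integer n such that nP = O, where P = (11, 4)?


Compute successive multiples of P until we hit O:
  1P = (11, 4)
  2P = (10, 3)
  3P = (14, 10)
  4P = (13, 9)
  5P = (12, 2)
  6P = (15, 4)
  7P = (8, 13)
  8P = (7, 1)
  ... (continuing to 17P)
  17P = O

ord(P) = 17


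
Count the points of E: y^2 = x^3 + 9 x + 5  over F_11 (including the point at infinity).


For each x in F_11, count y with y^2 = x^3 + 9 x + 5 mod 11:
  x = 0: RHS = 5, y in [4, 7]  -> 2 point(s)
  x = 1: RHS = 4, y in [2, 9]  -> 2 point(s)
  x = 2: RHS = 9, y in [3, 8]  -> 2 point(s)
  x = 3: RHS = 4, y in [2, 9]  -> 2 point(s)
  x = 6: RHS = 0, y in [0]  -> 1 point(s)
  x = 7: RHS = 4, y in [2, 9]  -> 2 point(s)
  x = 9: RHS = 1, y in [1, 10]  -> 2 point(s)
Affine points: 13. Add the point at infinity: total = 14.

#E(F_11) = 14


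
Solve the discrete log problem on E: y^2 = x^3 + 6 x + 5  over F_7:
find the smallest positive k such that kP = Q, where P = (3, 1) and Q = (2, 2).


Enumerate multiples of P until we hit Q = (2, 2):
  1P = (3, 1)
  2P = (2, 5)
  3P = (4, 3)
  4P = (4, 4)
  5P = (2, 2)
Match found at i = 5.

k = 5


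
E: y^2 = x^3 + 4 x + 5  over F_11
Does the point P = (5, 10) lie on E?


Check whether y^2 = x^3 + 4 x + 5 (mod 11) for (x, y) = (5, 10).
LHS: y^2 = 10^2 mod 11 = 1
RHS: x^3 + 4 x + 5 = 5^3 + 4*5 + 5 mod 11 = 7
LHS != RHS

No, not on the curve


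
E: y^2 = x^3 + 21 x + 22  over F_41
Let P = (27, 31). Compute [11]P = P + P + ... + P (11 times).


k = 11 = 1011_2 (binary, LSB first: 1101)
Double-and-add from P = (27, 31):
  bit 0 = 1: acc = O + (27, 31) = (27, 31)
  bit 1 = 1: acc = (27, 31) + (8, 28) = (10, 17)
  bit 2 = 0: acc unchanged = (10, 17)
  bit 3 = 1: acc = (10, 17) + (19, 8) = (13, 27)

11P = (13, 27)


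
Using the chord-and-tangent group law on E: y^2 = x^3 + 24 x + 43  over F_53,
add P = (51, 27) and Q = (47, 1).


P != Q, so use the chord formula.
s = (y2 - y1) / (x2 - x1) = (27) / (49) mod 53 = 33
x3 = s^2 - x1 - x2 mod 53 = 33^2 - 51 - 47 = 37
y3 = s (x1 - x3) - y1 mod 53 = 33 * (51 - 37) - 27 = 11

P + Q = (37, 11)


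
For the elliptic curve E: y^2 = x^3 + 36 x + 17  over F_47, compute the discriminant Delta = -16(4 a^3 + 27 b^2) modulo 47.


4 a^3 + 27 b^2 = 4*36^3 + 27*17^2 = 186624 + 7803 = 194427
Delta = -16 * (194427) = -3110832
Delta mod 47 = 4

Delta = 4 (mod 47)


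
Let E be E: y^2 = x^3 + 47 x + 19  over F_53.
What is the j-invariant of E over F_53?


Delta = -16(4 a^3 + 27 b^2) mod 53 = 18
-1728 * (4 a)^3 = -1728 * (4*47)^3 mod 53 = 30
j = 30 * 18^(-1) mod 53 = 37

j = 37 (mod 53)


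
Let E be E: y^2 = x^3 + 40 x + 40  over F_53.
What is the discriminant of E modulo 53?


4 a^3 + 27 b^2 = 4*40^3 + 27*40^2 = 256000 + 43200 = 299200
Delta = -16 * (299200) = -4787200
Delta mod 53 = 25

Delta = 25 (mod 53)


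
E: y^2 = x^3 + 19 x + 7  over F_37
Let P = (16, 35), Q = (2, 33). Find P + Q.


P != Q, so use the chord formula.
s = (y2 - y1) / (x2 - x1) = (35) / (23) mod 37 = 16
x3 = s^2 - x1 - x2 mod 37 = 16^2 - 16 - 2 = 16
y3 = s (x1 - x3) - y1 mod 37 = 16 * (16 - 16) - 35 = 2

P + Q = (16, 2)


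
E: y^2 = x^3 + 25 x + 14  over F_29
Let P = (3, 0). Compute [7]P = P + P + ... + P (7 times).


k = 7 = 111_2 (binary, LSB first: 111)
Double-and-add from P = (3, 0):
  bit 0 = 1: acc = O + (3, 0) = (3, 0)
  bit 1 = 1: acc = (3, 0) + O = (3, 0)
  bit 2 = 1: acc = (3, 0) + O = (3, 0)

7P = (3, 0)


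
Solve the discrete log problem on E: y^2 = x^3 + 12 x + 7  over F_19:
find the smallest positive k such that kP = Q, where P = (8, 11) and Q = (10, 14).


Enumerate multiples of P until we hit Q = (10, 14):
  1P = (8, 11)
  2P = (10, 5)
  3P = (10, 14)
Match found at i = 3.

k = 3


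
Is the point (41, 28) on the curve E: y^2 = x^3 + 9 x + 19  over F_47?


Check whether y^2 = x^3 + 9 x + 19 (mod 47) for (x, y) = (41, 28).
LHS: y^2 = 28^2 mod 47 = 32
RHS: x^3 + 9 x + 19 = 41^3 + 9*41 + 19 mod 47 = 31
LHS != RHS

No, not on the curve


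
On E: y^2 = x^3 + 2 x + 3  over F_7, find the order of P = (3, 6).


Compute successive multiples of P until we hit O:
  1P = (3, 6)
  2P = (3, 1)
  3P = O

ord(P) = 3


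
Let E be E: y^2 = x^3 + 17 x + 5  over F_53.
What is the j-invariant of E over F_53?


Delta = -16(4 a^3 + 27 b^2) mod 53 = 29
-1728 * (4 a)^3 = -1728 * (4*17)^3 mod 53 = 14
j = 14 * 29^(-1) mod 53 = 48

j = 48 (mod 53)


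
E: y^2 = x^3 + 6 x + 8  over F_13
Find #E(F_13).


For each x in F_13, count y with y^2 = x^3 + 6 x + 8 mod 13:
  x = 3: RHS = 1, y in [1, 12]  -> 2 point(s)
  x = 6: RHS = 0, y in [0]  -> 1 point(s)
  x = 7: RHS = 3, y in [4, 9]  -> 2 point(s)
  x = 8: RHS = 9, y in [3, 10]  -> 2 point(s)
  x = 11: RHS = 1, y in [1, 12]  -> 2 point(s)
  x = 12: RHS = 1, y in [1, 12]  -> 2 point(s)
Affine points: 11. Add the point at infinity: total = 12.

#E(F_13) = 12


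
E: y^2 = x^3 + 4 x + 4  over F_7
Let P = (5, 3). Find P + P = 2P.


Doubling: s = (3 x1^2 + a) / (2 y1)
s = (3*5^2 + 4) / (2*3) mod 7 = 5
x3 = s^2 - 2 x1 mod 7 = 5^2 - 2*5 = 1
y3 = s (x1 - x3) - y1 mod 7 = 5 * (5 - 1) - 3 = 3

2P = (1, 3)


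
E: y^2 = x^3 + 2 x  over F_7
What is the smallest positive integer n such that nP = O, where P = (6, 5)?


Compute successive multiples of P until we hit O:
  1P = (6, 5)
  2P = (4, 3)
  3P = (5, 3)
  4P = (0, 0)
  5P = (5, 4)
  6P = (4, 4)
  7P = (6, 2)
  8P = O

ord(P) = 8


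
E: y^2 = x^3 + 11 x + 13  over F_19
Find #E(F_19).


For each x in F_19, count y with y^2 = x^3 + 11 x + 13 mod 19:
  x = 1: RHS = 6, y in [5, 14]  -> 2 point(s)
  x = 2: RHS = 5, y in [9, 10]  -> 2 point(s)
  x = 3: RHS = 16, y in [4, 15]  -> 2 point(s)
  x = 4: RHS = 7, y in [8, 11]  -> 2 point(s)
  x = 8: RHS = 5, y in [9, 10]  -> 2 point(s)
  x = 9: RHS = 5, y in [9, 10]  -> 2 point(s)
  x = 12: RHS = 11, y in [7, 12]  -> 2 point(s)
  x = 13: RHS = 16, y in [4, 15]  -> 2 point(s)
  x = 14: RHS = 4, y in [2, 17]  -> 2 point(s)
  x = 15: RHS = 0, y in [0]  -> 1 point(s)
  x = 18: RHS = 1, y in [1, 18]  -> 2 point(s)
Affine points: 21. Add the point at infinity: total = 22.

#E(F_19) = 22


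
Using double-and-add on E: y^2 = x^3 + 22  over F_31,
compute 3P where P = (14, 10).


k = 3 = 11_2 (binary, LSB first: 11)
Double-and-add from P = (14, 10):
  bit 0 = 1: acc = O + (14, 10) = (14, 10)
  bit 1 = 1: acc = (14, 10) + (13, 7) = (13, 24)

3P = (13, 24)


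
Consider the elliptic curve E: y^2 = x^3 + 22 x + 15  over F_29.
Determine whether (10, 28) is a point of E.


Check whether y^2 = x^3 + 22 x + 15 (mod 29) for (x, y) = (10, 28).
LHS: y^2 = 28^2 mod 29 = 1
RHS: x^3 + 22 x + 15 = 10^3 + 22*10 + 15 mod 29 = 17
LHS != RHS

No, not on the curve


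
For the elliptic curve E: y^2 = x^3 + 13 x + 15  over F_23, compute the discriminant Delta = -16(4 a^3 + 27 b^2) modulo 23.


4 a^3 + 27 b^2 = 4*13^3 + 27*15^2 = 8788 + 6075 = 14863
Delta = -16 * (14863) = -237808
Delta mod 23 = 12

Delta = 12 (mod 23)


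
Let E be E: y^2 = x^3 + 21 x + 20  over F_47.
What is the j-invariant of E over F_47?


Delta = -16(4 a^3 + 27 b^2) mod 47 = 32
-1728 * (4 a)^3 = -1728 * (4*21)^3 mod 47 = 45
j = 45 * 32^(-1) mod 47 = 44

j = 44 (mod 47)


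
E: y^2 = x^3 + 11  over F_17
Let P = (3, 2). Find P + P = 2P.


Doubling: s = (3 x1^2 + a) / (2 y1)
s = (3*3^2 + 0) / (2*2) mod 17 = 11
x3 = s^2 - 2 x1 mod 17 = 11^2 - 2*3 = 13
y3 = s (x1 - x3) - y1 mod 17 = 11 * (3 - 13) - 2 = 7

2P = (13, 7)


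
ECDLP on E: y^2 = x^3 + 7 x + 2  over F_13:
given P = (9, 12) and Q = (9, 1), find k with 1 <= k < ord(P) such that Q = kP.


Enumerate multiples of P until we hit Q = (9, 1):
  1P = (9, 12)
  2P = (7, 11)
  3P = (7, 2)
  4P = (9, 1)
Match found at i = 4.

k = 4


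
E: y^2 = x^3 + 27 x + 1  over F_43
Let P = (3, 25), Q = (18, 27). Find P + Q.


P != Q, so use the chord formula.
s = (y2 - y1) / (x2 - x1) = (2) / (15) mod 43 = 3
x3 = s^2 - x1 - x2 mod 43 = 3^2 - 3 - 18 = 31
y3 = s (x1 - x3) - y1 mod 43 = 3 * (3 - 31) - 25 = 20

P + Q = (31, 20)


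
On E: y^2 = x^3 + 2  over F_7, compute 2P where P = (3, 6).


k = 2 = 10_2 (binary, LSB first: 01)
Double-and-add from P = (3, 6):
  bit 0 = 0: acc unchanged = O
  bit 1 = 1: acc = O + (3, 1) = (3, 1)

2P = (3, 1)


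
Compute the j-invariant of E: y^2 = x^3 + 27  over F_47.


Delta = -16(4 a^3 + 27 b^2) mod 47 = 19
-1728 * (4 a)^3 = -1728 * (4*0)^3 mod 47 = 0
j = 0 * 19^(-1) mod 47 = 0

j = 0 (mod 47)


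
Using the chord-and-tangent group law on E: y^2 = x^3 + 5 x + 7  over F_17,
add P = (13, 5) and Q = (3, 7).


P != Q, so use the chord formula.
s = (y2 - y1) / (x2 - x1) = (2) / (7) mod 17 = 10
x3 = s^2 - x1 - x2 mod 17 = 10^2 - 13 - 3 = 16
y3 = s (x1 - x3) - y1 mod 17 = 10 * (13 - 16) - 5 = 16

P + Q = (16, 16)


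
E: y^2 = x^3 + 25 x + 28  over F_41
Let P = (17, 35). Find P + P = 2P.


Doubling: s = (3 x1^2 + a) / (2 y1)
s = (3*17^2 + 25) / (2*35) mod 41 = 35
x3 = s^2 - 2 x1 mod 41 = 35^2 - 2*17 = 2
y3 = s (x1 - x3) - y1 mod 41 = 35 * (17 - 2) - 35 = 39

2P = (2, 39)


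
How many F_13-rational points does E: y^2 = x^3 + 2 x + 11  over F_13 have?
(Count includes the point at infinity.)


For each x in F_13, count y with y^2 = x^3 + 2 x + 11 mod 13:
  x = 1: RHS = 1, y in [1, 12]  -> 2 point(s)
  x = 2: RHS = 10, y in [6, 7]  -> 2 point(s)
  x = 5: RHS = 3, y in [4, 9]  -> 2 point(s)
  x = 7: RHS = 4, y in [2, 11]  -> 2 point(s)
  x = 9: RHS = 4, y in [2, 11]  -> 2 point(s)
  x = 10: RHS = 4, y in [2, 11]  -> 2 point(s)
  x = 11: RHS = 12, y in [5, 8]  -> 2 point(s)
Affine points: 14. Add the point at infinity: total = 15.

#E(F_13) = 15


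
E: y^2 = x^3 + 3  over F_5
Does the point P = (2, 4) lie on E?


Check whether y^2 = x^3 + 0 x + 3 (mod 5) for (x, y) = (2, 4).
LHS: y^2 = 4^2 mod 5 = 1
RHS: x^3 + 0 x + 3 = 2^3 + 0*2 + 3 mod 5 = 1
LHS = RHS

Yes, on the curve


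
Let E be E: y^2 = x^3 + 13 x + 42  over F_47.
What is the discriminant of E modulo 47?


4 a^3 + 27 b^2 = 4*13^3 + 27*42^2 = 8788 + 47628 = 56416
Delta = -16 * (56416) = -902656
Delta mod 47 = 26

Delta = 26 (mod 47)


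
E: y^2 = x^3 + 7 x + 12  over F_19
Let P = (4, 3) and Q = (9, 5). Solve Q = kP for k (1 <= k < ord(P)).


Enumerate multiples of P until we hit Q = (9, 5):
  1P = (4, 3)
  2P = (9, 5)
Match found at i = 2.

k = 2


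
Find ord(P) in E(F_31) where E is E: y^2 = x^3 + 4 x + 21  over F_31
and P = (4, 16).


Compute successive multiples of P until we hit O:
  1P = (4, 16)
  2P = (30, 27)
  3P = (13, 10)
  4P = (11, 30)
  5P = (20, 14)
  6P = (23, 29)
  7P = (14, 0)
  8P = (23, 2)
  ... (continuing to 14P)
  14P = O

ord(P) = 14


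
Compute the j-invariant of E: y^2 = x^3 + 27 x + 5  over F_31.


Delta = -16(4 a^3 + 27 b^2) mod 31 = 23
-1728 * (4 a)^3 = -1728 * (4*27)^3 mod 31 = 30
j = 30 * 23^(-1) mod 31 = 4

j = 4 (mod 31)


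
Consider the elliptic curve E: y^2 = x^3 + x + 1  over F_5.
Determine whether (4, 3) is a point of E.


Check whether y^2 = x^3 + 1 x + 1 (mod 5) for (x, y) = (4, 3).
LHS: y^2 = 3^2 mod 5 = 4
RHS: x^3 + 1 x + 1 = 4^3 + 1*4 + 1 mod 5 = 4
LHS = RHS

Yes, on the curve


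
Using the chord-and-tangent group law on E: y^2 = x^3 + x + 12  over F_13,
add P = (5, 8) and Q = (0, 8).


P != Q, so use the chord formula.
s = (y2 - y1) / (x2 - x1) = (0) / (8) mod 13 = 0
x3 = s^2 - x1 - x2 mod 13 = 0^2 - 5 - 0 = 8
y3 = s (x1 - x3) - y1 mod 13 = 0 * (5 - 8) - 8 = 5

P + Q = (8, 5)


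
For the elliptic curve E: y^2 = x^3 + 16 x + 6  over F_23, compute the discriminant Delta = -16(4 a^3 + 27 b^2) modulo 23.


4 a^3 + 27 b^2 = 4*16^3 + 27*6^2 = 16384 + 972 = 17356
Delta = -16 * (17356) = -277696
Delta mod 23 = 6

Delta = 6 (mod 23)


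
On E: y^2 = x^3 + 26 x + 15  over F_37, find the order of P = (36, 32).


Compute successive multiples of P until we hit O:
  1P = (36, 32)
  2P = (13, 16)
  3P = (18, 32)
  4P = (20, 5)
  5P = (34, 13)
  6P = (11, 2)
  7P = (24, 12)
  8P = (25, 11)
  ... (continuing to 27P)
  27P = O

ord(P) = 27


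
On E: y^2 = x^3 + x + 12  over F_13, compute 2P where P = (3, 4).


Doubling: s = (3 x1^2 + a) / (2 y1)
s = (3*3^2 + 1) / (2*4) mod 13 = 10
x3 = s^2 - 2 x1 mod 13 = 10^2 - 2*3 = 3
y3 = s (x1 - x3) - y1 mod 13 = 10 * (3 - 3) - 4 = 9

2P = (3, 9)


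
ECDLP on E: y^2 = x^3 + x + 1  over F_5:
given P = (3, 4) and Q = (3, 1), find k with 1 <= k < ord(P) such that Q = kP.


Enumerate multiples of P until we hit Q = (3, 1):
  1P = (3, 4)
  2P = (0, 4)
  3P = (2, 1)
  4P = (4, 3)
  5P = (4, 2)
  6P = (2, 4)
  7P = (0, 1)
  8P = (3, 1)
Match found at i = 8.

k = 8


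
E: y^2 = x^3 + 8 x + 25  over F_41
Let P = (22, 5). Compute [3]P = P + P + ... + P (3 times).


k = 3 = 11_2 (binary, LSB first: 11)
Double-and-add from P = (22, 5):
  bit 0 = 1: acc = O + (22, 5) = (22, 5)
  bit 1 = 1: acc = (22, 5) + (34, 6) = (28, 15)

3P = (28, 15)


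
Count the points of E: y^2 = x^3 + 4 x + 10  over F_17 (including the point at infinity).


For each x in F_17, count y with y^2 = x^3 + 4 x + 10 mod 17:
  x = 1: RHS = 15, y in [7, 10]  -> 2 point(s)
  x = 2: RHS = 9, y in [3, 14]  -> 2 point(s)
  x = 3: RHS = 15, y in [7, 10]  -> 2 point(s)
  x = 5: RHS = 2, y in [6, 11]  -> 2 point(s)
  x = 10: RHS = 13, y in [8, 9]  -> 2 point(s)
  x = 11: RHS = 8, y in [5, 12]  -> 2 point(s)
  x = 12: RHS = 1, y in [1, 16]  -> 2 point(s)
  x = 13: RHS = 15, y in [7, 10]  -> 2 point(s)
Affine points: 16. Add the point at infinity: total = 17.

#E(F_17) = 17


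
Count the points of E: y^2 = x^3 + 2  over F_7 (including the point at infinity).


For each x in F_7, count y with y^2 = x^3 + 0 x + 2 mod 7:
  x = 0: RHS = 2, y in [3, 4]  -> 2 point(s)
  x = 3: RHS = 1, y in [1, 6]  -> 2 point(s)
  x = 5: RHS = 1, y in [1, 6]  -> 2 point(s)
  x = 6: RHS = 1, y in [1, 6]  -> 2 point(s)
Affine points: 8. Add the point at infinity: total = 9.

#E(F_7) = 9


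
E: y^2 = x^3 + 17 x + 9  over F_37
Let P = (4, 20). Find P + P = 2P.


Doubling: s = (3 x1^2 + a) / (2 y1)
s = (3*4^2 + 17) / (2*20) mod 37 = 34
x3 = s^2 - 2 x1 mod 37 = 34^2 - 2*4 = 1
y3 = s (x1 - x3) - y1 mod 37 = 34 * (4 - 1) - 20 = 8

2P = (1, 8)


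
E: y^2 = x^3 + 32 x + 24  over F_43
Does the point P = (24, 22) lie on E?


Check whether y^2 = x^3 + 32 x + 24 (mod 43) for (x, y) = (24, 22).
LHS: y^2 = 22^2 mod 43 = 11
RHS: x^3 + 32 x + 24 = 24^3 + 32*24 + 24 mod 43 = 39
LHS != RHS

No, not on the curve


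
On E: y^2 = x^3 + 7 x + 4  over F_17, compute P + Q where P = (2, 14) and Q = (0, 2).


P != Q, so use the chord formula.
s = (y2 - y1) / (x2 - x1) = (5) / (15) mod 17 = 6
x3 = s^2 - x1 - x2 mod 17 = 6^2 - 2 - 0 = 0
y3 = s (x1 - x3) - y1 mod 17 = 6 * (2 - 0) - 14 = 15

P + Q = (0, 15)


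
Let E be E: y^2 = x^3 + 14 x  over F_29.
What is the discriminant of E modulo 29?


4 a^3 + 27 b^2 = 4*14^3 + 27*0^2 = 10976 + 0 = 10976
Delta = -16 * (10976) = -175616
Delta mod 29 = 8

Delta = 8 (mod 29)


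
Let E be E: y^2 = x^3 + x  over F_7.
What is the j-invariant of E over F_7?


Delta = -16(4 a^3 + 27 b^2) mod 7 = 6
-1728 * (4 a)^3 = -1728 * (4*1)^3 mod 7 = 1
j = 1 * 6^(-1) mod 7 = 6

j = 6 (mod 7)


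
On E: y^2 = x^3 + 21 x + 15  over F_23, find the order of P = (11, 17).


Compute successive multiples of P until we hit O:
  1P = (11, 17)
  2P = (13, 1)
  3P = (17, 8)
  4P = (3, 17)
  5P = (9, 6)
  6P = (16, 13)
  7P = (4, 5)
  8P = (10, 11)
  ... (continuing to 23P)
  23P = O

ord(P) = 23


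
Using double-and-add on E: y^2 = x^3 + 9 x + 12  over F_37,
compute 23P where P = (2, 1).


k = 23 = 10111_2 (binary, LSB first: 11101)
Double-and-add from P = (2, 1):
  bit 0 = 1: acc = O + (2, 1) = (2, 1)
  bit 1 = 1: acc = (2, 1) + (23, 19) = (15, 9)
  bit 2 = 1: acc = (15, 9) + (16, 16) = (18, 7)
  bit 3 = 0: acc unchanged = (18, 7)
  bit 4 = 1: acc = (18, 7) + (31, 1) = (32, 8)

23P = (32, 8)


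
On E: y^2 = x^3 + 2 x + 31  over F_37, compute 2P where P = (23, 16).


Doubling: s = (3 x1^2 + a) / (2 y1)
s = (3*23^2 + 2) / (2*16) mod 37 = 30
x3 = s^2 - 2 x1 mod 37 = 30^2 - 2*23 = 3
y3 = s (x1 - x3) - y1 mod 37 = 30 * (23 - 3) - 16 = 29

2P = (3, 29)


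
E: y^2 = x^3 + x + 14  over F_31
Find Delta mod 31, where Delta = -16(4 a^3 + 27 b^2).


4 a^3 + 27 b^2 = 4*1^3 + 27*14^2 = 4 + 5292 = 5296
Delta = -16 * (5296) = -84736
Delta mod 31 = 18

Delta = 18 (mod 31)


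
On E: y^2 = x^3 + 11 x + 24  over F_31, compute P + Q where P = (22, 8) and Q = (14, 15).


P != Q, so use the chord formula.
s = (y2 - y1) / (x2 - x1) = (7) / (23) mod 31 = 3
x3 = s^2 - x1 - x2 mod 31 = 3^2 - 22 - 14 = 4
y3 = s (x1 - x3) - y1 mod 31 = 3 * (22 - 4) - 8 = 15

P + Q = (4, 15)


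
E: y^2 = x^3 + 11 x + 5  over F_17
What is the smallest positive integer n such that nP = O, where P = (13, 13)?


Compute successive multiples of P until we hit O:
  1P = (13, 13)
  2P = (9, 0)
  3P = (13, 4)
  4P = O

ord(P) = 4


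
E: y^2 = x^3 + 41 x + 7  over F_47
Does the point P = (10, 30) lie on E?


Check whether y^2 = x^3 + 41 x + 7 (mod 47) for (x, y) = (10, 30).
LHS: y^2 = 30^2 mod 47 = 7
RHS: x^3 + 41 x + 7 = 10^3 + 41*10 + 7 mod 47 = 7
LHS = RHS

Yes, on the curve


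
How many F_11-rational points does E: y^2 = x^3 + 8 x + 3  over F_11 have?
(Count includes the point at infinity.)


For each x in F_11, count y with y^2 = x^3 + 8 x + 3 mod 11:
  x = 0: RHS = 3, y in [5, 6]  -> 2 point(s)
  x = 1: RHS = 1, y in [1, 10]  -> 2 point(s)
  x = 2: RHS = 5, y in [4, 7]  -> 2 point(s)
  x = 4: RHS = 0, y in [0]  -> 1 point(s)
  x = 5: RHS = 3, y in [5, 6]  -> 2 point(s)
  x = 6: RHS = 3, y in [5, 6]  -> 2 point(s)
  x = 9: RHS = 1, y in [1, 10]  -> 2 point(s)
  x = 10: RHS = 5, y in [4, 7]  -> 2 point(s)
Affine points: 15. Add the point at infinity: total = 16.

#E(F_11) = 16


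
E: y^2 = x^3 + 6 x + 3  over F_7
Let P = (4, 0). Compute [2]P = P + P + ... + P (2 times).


k = 2 = 10_2 (binary, LSB first: 01)
Double-and-add from P = (4, 0):
  bit 0 = 0: acc unchanged = O
  bit 1 = 1: acc = O + O = O

2P = O


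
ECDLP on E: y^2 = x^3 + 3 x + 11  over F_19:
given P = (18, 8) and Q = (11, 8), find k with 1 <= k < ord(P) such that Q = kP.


Enumerate multiples of P until we hit Q = (11, 8):
  1P = (18, 8)
  2P = (6, 6)
  3P = (4, 7)
  4P = (13, 10)
  5P = (14, 17)
  6P = (17, 4)
  7P = (0, 7)
  8P = (2, 14)
  9P = (3, 3)
  10P = (15, 12)
  11P = (11, 8)
Match found at i = 11.

k = 11


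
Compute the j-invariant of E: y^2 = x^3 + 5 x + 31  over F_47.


Delta = -16(4 a^3 + 27 b^2) mod 47 = 36
-1728 * (4 a)^3 = -1728 * (4*5)^3 mod 47 = 16
j = 16 * 36^(-1) mod 47 = 37

j = 37 (mod 47)


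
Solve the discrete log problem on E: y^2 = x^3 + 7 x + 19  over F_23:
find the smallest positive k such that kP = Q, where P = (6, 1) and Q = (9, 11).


Enumerate multiples of P until we hit Q = (9, 11):
  1P = (6, 1)
  2P = (11, 22)
  3P = (8, 9)
  4P = (2, 15)
  5P = (10, 13)
  6P = (16, 15)
  7P = (14, 20)
  8P = (9, 12)
  9P = (1, 2)
  10P = (5, 8)
  11P = (15, 16)
  12P = (15, 7)
  13P = (5, 15)
  14P = (1, 21)
  15P = (9, 11)
Match found at i = 15.

k = 15


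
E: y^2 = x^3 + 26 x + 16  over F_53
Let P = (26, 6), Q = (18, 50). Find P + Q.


P != Q, so use the chord formula.
s = (y2 - y1) / (x2 - x1) = (44) / (45) mod 53 = 21
x3 = s^2 - x1 - x2 mod 53 = 21^2 - 26 - 18 = 26
y3 = s (x1 - x3) - y1 mod 53 = 21 * (26 - 26) - 6 = 47

P + Q = (26, 47)


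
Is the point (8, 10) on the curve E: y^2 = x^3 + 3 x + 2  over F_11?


Check whether y^2 = x^3 + 3 x + 2 (mod 11) for (x, y) = (8, 10).
LHS: y^2 = 10^2 mod 11 = 1
RHS: x^3 + 3 x + 2 = 8^3 + 3*8 + 2 mod 11 = 10
LHS != RHS

No, not on the curve


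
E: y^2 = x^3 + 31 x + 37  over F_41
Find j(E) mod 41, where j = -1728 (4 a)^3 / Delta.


Delta = -16(4 a^3 + 27 b^2) mod 41 = 16
-1728 * (4 a)^3 = -1728 * (4*31)^3 mod 41 = 35
j = 35 * 16^(-1) mod 41 = 15

j = 15 (mod 41)


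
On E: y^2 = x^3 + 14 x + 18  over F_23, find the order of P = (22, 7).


Compute successive multiples of P until we hit O:
  1P = (22, 7)
  2P = (5, 12)
  3P = (5, 11)
  4P = (22, 16)
  5P = O

ord(P) = 5


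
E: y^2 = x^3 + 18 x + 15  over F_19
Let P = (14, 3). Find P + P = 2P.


Doubling: s = (3 x1^2 + a) / (2 y1)
s = (3*14^2 + 18) / (2*3) mod 19 = 6
x3 = s^2 - 2 x1 mod 19 = 6^2 - 2*14 = 8
y3 = s (x1 - x3) - y1 mod 19 = 6 * (14 - 8) - 3 = 14

2P = (8, 14)


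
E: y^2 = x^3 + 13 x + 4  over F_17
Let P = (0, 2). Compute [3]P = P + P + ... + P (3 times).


k = 3 = 11_2 (binary, LSB first: 11)
Double-and-add from P = (0, 2):
  bit 0 = 1: acc = O + (0, 2) = (0, 2)
  bit 1 = 1: acc = (0, 2) + (1, 16) = (8, 5)

3P = (8, 5)


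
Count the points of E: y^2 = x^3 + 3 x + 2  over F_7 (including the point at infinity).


For each x in F_7, count y with y^2 = x^3 + 3 x + 2 mod 7:
  x = 0: RHS = 2, y in [3, 4]  -> 2 point(s)
  x = 2: RHS = 2, y in [3, 4]  -> 2 point(s)
  x = 4: RHS = 1, y in [1, 6]  -> 2 point(s)
  x = 5: RHS = 2, y in [3, 4]  -> 2 point(s)
Affine points: 8. Add the point at infinity: total = 9.

#E(F_7) = 9


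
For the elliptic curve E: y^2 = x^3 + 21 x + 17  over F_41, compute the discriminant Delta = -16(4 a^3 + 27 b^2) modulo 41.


4 a^3 + 27 b^2 = 4*21^3 + 27*17^2 = 37044 + 7803 = 44847
Delta = -16 * (44847) = -717552
Delta mod 41 = 30

Delta = 30 (mod 41)


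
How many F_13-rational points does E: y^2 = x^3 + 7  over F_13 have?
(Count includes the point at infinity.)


For each x in F_13, count y with y^2 = x^3 + 0 x + 7 mod 13:
  x = 7: RHS = 12, y in [5, 8]  -> 2 point(s)
  x = 8: RHS = 12, y in [5, 8]  -> 2 point(s)
  x = 11: RHS = 12, y in [5, 8]  -> 2 point(s)
Affine points: 6. Add the point at infinity: total = 7.

#E(F_13) = 7


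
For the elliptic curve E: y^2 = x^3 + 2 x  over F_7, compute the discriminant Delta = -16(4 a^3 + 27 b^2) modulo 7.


4 a^3 + 27 b^2 = 4*2^3 + 27*0^2 = 32 + 0 = 32
Delta = -16 * (32) = -512
Delta mod 7 = 6

Delta = 6 (mod 7)


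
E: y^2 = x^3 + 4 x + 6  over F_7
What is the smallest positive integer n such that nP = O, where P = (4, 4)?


Compute successive multiples of P until we hit O:
  1P = (4, 4)
  2P = (1, 5)
  3P = (6, 6)
  4P = (5, 2)
  5P = (2, 6)
  6P = (2, 1)
  7P = (5, 5)
  8P = (6, 1)
  ... (continuing to 11P)
  11P = O

ord(P) = 11


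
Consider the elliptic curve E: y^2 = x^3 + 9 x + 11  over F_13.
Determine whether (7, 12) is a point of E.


Check whether y^2 = x^3 + 9 x + 11 (mod 13) for (x, y) = (7, 12).
LHS: y^2 = 12^2 mod 13 = 1
RHS: x^3 + 9 x + 11 = 7^3 + 9*7 + 11 mod 13 = 1
LHS = RHS

Yes, on the curve


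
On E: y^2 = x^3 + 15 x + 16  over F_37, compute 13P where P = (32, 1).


k = 13 = 1101_2 (binary, LSB first: 1011)
Double-and-add from P = (32, 1):
  bit 0 = 1: acc = O + (32, 1) = (32, 1)
  bit 1 = 0: acc unchanged = (32, 1)
  bit 2 = 1: acc = (32, 1) + (33, 15) = (20, 19)
  bit 3 = 1: acc = (20, 19) + (15, 8) = (32, 36)

13P = (32, 36)


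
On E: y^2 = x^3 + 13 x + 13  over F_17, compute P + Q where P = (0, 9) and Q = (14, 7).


P != Q, so use the chord formula.
s = (y2 - y1) / (x2 - x1) = (15) / (14) mod 17 = 12
x3 = s^2 - x1 - x2 mod 17 = 12^2 - 0 - 14 = 11
y3 = s (x1 - x3) - y1 mod 17 = 12 * (0 - 11) - 9 = 12

P + Q = (11, 12)


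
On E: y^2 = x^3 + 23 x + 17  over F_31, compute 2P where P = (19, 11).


Doubling: s = (3 x1^2 + a) / (2 y1)
s = (3*19^2 + 23) / (2*11) mod 31 = 8
x3 = s^2 - 2 x1 mod 31 = 8^2 - 2*19 = 26
y3 = s (x1 - x3) - y1 mod 31 = 8 * (19 - 26) - 11 = 26

2P = (26, 26)


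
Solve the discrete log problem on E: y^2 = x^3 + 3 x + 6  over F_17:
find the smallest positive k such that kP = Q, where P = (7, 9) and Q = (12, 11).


Enumerate multiples of P until we hit Q = (12, 11):
  1P = (7, 9)
  2P = (12, 6)
  3P = (14, 2)
  4P = (14, 15)
  5P = (12, 11)
Match found at i = 5.

k = 5


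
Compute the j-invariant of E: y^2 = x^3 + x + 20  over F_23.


Delta = -16(4 a^3 + 27 b^2) mod 23 = 4
-1728 * (4 a)^3 = -1728 * (4*1)^3 mod 23 = 15
j = 15 * 4^(-1) mod 23 = 21

j = 21 (mod 23)


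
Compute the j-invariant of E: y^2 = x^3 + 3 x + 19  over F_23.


Delta = -16(4 a^3 + 27 b^2) mod 23 = 8
-1728 * (4 a)^3 = -1728 * (4*3)^3 mod 23 = 14
j = 14 * 8^(-1) mod 23 = 19

j = 19 (mod 23)


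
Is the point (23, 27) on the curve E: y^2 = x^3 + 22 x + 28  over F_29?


Check whether y^2 = x^3 + 22 x + 28 (mod 29) for (x, y) = (23, 27).
LHS: y^2 = 27^2 mod 29 = 4
RHS: x^3 + 22 x + 28 = 23^3 + 22*23 + 28 mod 29 = 28
LHS != RHS

No, not on the curve


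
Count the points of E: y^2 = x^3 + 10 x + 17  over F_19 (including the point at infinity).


For each x in F_19, count y with y^2 = x^3 + 10 x + 17 mod 19:
  x = 0: RHS = 17, y in [6, 13]  -> 2 point(s)
  x = 1: RHS = 9, y in [3, 16]  -> 2 point(s)
  x = 2: RHS = 7, y in [8, 11]  -> 2 point(s)
  x = 3: RHS = 17, y in [6, 13]  -> 2 point(s)
  x = 4: RHS = 7, y in [8, 11]  -> 2 point(s)
  x = 8: RHS = 1, y in [1, 18]  -> 2 point(s)
  x = 9: RHS = 0, y in [0]  -> 1 point(s)
  x = 13: RHS = 7, y in [8, 11]  -> 2 point(s)
  x = 16: RHS = 17, y in [6, 13]  -> 2 point(s)
  x = 18: RHS = 6, y in [5, 14]  -> 2 point(s)
Affine points: 19. Add the point at infinity: total = 20.

#E(F_19) = 20


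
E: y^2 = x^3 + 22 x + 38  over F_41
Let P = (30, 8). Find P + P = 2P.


Doubling: s = (3 x1^2 + a) / (2 y1)
s = (3*30^2 + 22) / (2*8) mod 41 = 1
x3 = s^2 - 2 x1 mod 41 = 1^2 - 2*30 = 23
y3 = s (x1 - x3) - y1 mod 41 = 1 * (30 - 23) - 8 = 40

2P = (23, 40)


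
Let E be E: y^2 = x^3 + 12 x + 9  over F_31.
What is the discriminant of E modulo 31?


4 a^3 + 27 b^2 = 4*12^3 + 27*9^2 = 6912 + 2187 = 9099
Delta = -16 * (9099) = -145584
Delta mod 31 = 23

Delta = 23 (mod 31)


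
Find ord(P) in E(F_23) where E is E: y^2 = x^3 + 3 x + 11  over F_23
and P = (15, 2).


Compute successive multiples of P until we hit O:
  1P = (15, 2)
  2P = (2, 5)
  3P = (10, 11)
  4P = (4, 15)
  5P = (13, 4)
  6P = (19, 2)
  7P = (12, 21)
  8P = (8, 15)
  ... (continuing to 27P)
  27P = O

ord(P) = 27


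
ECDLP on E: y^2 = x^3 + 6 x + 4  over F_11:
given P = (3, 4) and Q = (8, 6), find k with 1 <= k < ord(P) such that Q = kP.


Enumerate multiples of P until we hit Q = (8, 6):
  1P = (3, 4)
  2P = (5, 7)
  3P = (8, 5)
  4P = (4, 9)
  5P = (7, 9)
  6P = (6, 6)
  7P = (0, 9)
  8P = (1, 0)
  9P = (0, 2)
  10P = (6, 5)
  11P = (7, 2)
  12P = (4, 2)
  13P = (8, 6)
Match found at i = 13.

k = 13


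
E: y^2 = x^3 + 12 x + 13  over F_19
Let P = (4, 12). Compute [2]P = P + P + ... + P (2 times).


k = 2 = 10_2 (binary, LSB first: 01)
Double-and-add from P = (4, 12):
  bit 0 = 0: acc unchanged = O
  bit 1 = 1: acc = O + (3, 0) = (3, 0)

2P = (3, 0)


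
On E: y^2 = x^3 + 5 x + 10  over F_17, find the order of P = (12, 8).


Compute successive multiples of P until we hit O:
  1P = (12, 8)
  2P = (1, 13)
  3P = (8, 1)
  4P = (16, 2)
  5P = (4, 14)
  6P = (9, 11)
  7P = (14, 11)
  8P = (6, 1)
  ... (continuing to 23P)
  23P = O

ord(P) = 23


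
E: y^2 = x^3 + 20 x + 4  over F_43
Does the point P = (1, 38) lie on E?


Check whether y^2 = x^3 + 20 x + 4 (mod 43) for (x, y) = (1, 38).
LHS: y^2 = 38^2 mod 43 = 25
RHS: x^3 + 20 x + 4 = 1^3 + 20*1 + 4 mod 43 = 25
LHS = RHS

Yes, on the curve


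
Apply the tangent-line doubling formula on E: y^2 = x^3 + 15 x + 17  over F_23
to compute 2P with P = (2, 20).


Doubling: s = (3 x1^2 + a) / (2 y1)
s = (3*2^2 + 15) / (2*20) mod 23 = 7
x3 = s^2 - 2 x1 mod 23 = 7^2 - 2*2 = 22
y3 = s (x1 - x3) - y1 mod 23 = 7 * (2 - 22) - 20 = 1

2P = (22, 1)


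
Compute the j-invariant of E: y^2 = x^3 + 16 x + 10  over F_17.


Delta = -16(4 a^3 + 27 b^2) mod 17 = 10
-1728 * (4 a)^3 = -1728 * (4*16)^3 mod 17 = 7
j = 7 * 10^(-1) mod 17 = 16

j = 16 (mod 17)


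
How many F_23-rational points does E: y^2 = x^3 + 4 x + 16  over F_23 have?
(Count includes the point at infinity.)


For each x in F_23, count y with y^2 = x^3 + 4 x + 16 mod 23:
  x = 0: RHS = 16, y in [4, 19]  -> 2 point(s)
  x = 2: RHS = 9, y in [3, 20]  -> 2 point(s)
  x = 3: RHS = 9, y in [3, 20]  -> 2 point(s)
  x = 4: RHS = 4, y in [2, 21]  -> 2 point(s)
  x = 5: RHS = 0, y in [0]  -> 1 point(s)
  x = 6: RHS = 3, y in [7, 16]  -> 2 point(s)
  x = 8: RHS = 8, y in [10, 13]  -> 2 point(s)
  x = 15: RHS = 1, y in [1, 22]  -> 2 point(s)
  x = 16: RHS = 13, y in [6, 17]  -> 2 point(s)
  x = 17: RHS = 6, y in [11, 12]  -> 2 point(s)
  x = 18: RHS = 9, y in [3, 20]  -> 2 point(s)
  x = 20: RHS = 0, y in [0]  -> 1 point(s)
  x = 21: RHS = 0, y in [0]  -> 1 point(s)
Affine points: 23. Add the point at infinity: total = 24.

#E(F_23) = 24


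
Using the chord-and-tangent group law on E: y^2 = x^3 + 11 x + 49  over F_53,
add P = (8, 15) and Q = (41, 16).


P != Q, so use the chord formula.
s = (y2 - y1) / (x2 - x1) = (1) / (33) mod 53 = 45
x3 = s^2 - x1 - x2 mod 53 = 45^2 - 8 - 41 = 15
y3 = s (x1 - x3) - y1 mod 53 = 45 * (8 - 15) - 15 = 41

P + Q = (15, 41)


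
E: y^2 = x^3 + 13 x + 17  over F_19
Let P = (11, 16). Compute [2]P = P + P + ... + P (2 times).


k = 2 = 10_2 (binary, LSB first: 01)
Double-and-add from P = (11, 16):
  bit 0 = 0: acc unchanged = O
  bit 1 = 1: acc = O + (8, 5) = (8, 5)

2P = (8, 5)


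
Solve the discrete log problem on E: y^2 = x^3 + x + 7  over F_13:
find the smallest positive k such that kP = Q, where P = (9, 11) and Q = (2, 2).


Enumerate multiples of P until we hit Q = (2, 2):
  1P = (9, 11)
  2P = (11, 7)
  3P = (10, 4)
  4P = (4, 6)
  5P = (1, 10)
  6P = (2, 11)
  7P = (2, 2)
Match found at i = 7.

k = 7


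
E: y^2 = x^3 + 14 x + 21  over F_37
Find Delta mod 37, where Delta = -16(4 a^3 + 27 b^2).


4 a^3 + 27 b^2 = 4*14^3 + 27*21^2 = 10976 + 11907 = 22883
Delta = -16 * (22883) = -366128
Delta mod 37 = 24

Delta = 24 (mod 37)


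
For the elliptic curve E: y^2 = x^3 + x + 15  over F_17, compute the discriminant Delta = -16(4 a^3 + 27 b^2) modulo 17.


4 a^3 + 27 b^2 = 4*1^3 + 27*15^2 = 4 + 6075 = 6079
Delta = -16 * (6079) = -97264
Delta mod 17 = 10

Delta = 10 (mod 17)


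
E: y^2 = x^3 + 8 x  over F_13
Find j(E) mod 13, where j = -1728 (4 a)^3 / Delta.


Delta = -16(4 a^3 + 27 b^2) mod 13 = 5
-1728 * (4 a)^3 = -1728 * (4*8)^3 mod 13 = 8
j = 8 * 5^(-1) mod 13 = 12

j = 12 (mod 13)


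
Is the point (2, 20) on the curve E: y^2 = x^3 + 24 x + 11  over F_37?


Check whether y^2 = x^3 + 24 x + 11 (mod 37) for (x, y) = (2, 20).
LHS: y^2 = 20^2 mod 37 = 30
RHS: x^3 + 24 x + 11 = 2^3 + 24*2 + 11 mod 37 = 30
LHS = RHS

Yes, on the curve


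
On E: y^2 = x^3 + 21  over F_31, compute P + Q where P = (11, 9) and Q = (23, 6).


P != Q, so use the chord formula.
s = (y2 - y1) / (x2 - x1) = (28) / (12) mod 31 = 23
x3 = s^2 - x1 - x2 mod 31 = 23^2 - 11 - 23 = 30
y3 = s (x1 - x3) - y1 mod 31 = 23 * (11 - 30) - 9 = 19

P + Q = (30, 19)


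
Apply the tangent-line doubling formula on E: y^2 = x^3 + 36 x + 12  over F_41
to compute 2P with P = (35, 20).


Doubling: s = (3 x1^2 + a) / (2 y1)
s = (3*35^2 + 36) / (2*20) mod 41 = 20
x3 = s^2 - 2 x1 mod 41 = 20^2 - 2*35 = 2
y3 = s (x1 - x3) - y1 mod 41 = 20 * (35 - 2) - 20 = 25

2P = (2, 25)


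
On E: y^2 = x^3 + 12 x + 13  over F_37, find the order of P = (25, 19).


Compute successive multiples of P until we hit O:
  1P = (25, 19)
  2P = (24, 18)
  3P = (26, 17)
  4P = (27, 22)
  5P = (15, 33)
  6P = (33, 7)
  7P = (9, 31)
  8P = (29, 21)
  ... (continuing to 19P)
  19P = O

ord(P) = 19


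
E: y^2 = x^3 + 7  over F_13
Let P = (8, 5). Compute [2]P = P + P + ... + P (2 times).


k = 2 = 10_2 (binary, LSB first: 01)
Double-and-add from P = (8, 5):
  bit 0 = 0: acc unchanged = O
  bit 1 = 1: acc = O + (11, 5) = (11, 5)

2P = (11, 5)


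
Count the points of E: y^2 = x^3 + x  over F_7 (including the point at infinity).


For each x in F_7, count y with y^2 = x^3 + 1 x + 0 mod 7:
  x = 0: RHS = 0, y in [0]  -> 1 point(s)
  x = 1: RHS = 2, y in [3, 4]  -> 2 point(s)
  x = 3: RHS = 2, y in [3, 4]  -> 2 point(s)
  x = 5: RHS = 4, y in [2, 5]  -> 2 point(s)
Affine points: 7. Add the point at infinity: total = 8.

#E(F_7) = 8


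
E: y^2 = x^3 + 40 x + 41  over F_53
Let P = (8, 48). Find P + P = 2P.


Doubling: s = (3 x1^2 + a) / (2 y1)
s = (3*8^2 + 40) / (2*48) mod 53 = 51
x3 = s^2 - 2 x1 mod 53 = 51^2 - 2*8 = 41
y3 = s (x1 - x3) - y1 mod 53 = 51 * (8 - 41) - 48 = 18

2P = (41, 18)


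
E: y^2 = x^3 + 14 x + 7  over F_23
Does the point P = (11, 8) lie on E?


Check whether y^2 = x^3 + 14 x + 7 (mod 23) for (x, y) = (11, 8).
LHS: y^2 = 8^2 mod 23 = 18
RHS: x^3 + 14 x + 7 = 11^3 + 14*11 + 7 mod 23 = 20
LHS != RHS

No, not on the curve


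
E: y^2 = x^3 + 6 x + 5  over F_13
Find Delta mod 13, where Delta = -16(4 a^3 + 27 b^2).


4 a^3 + 27 b^2 = 4*6^3 + 27*5^2 = 864 + 675 = 1539
Delta = -16 * (1539) = -24624
Delta mod 13 = 11

Delta = 11 (mod 13)


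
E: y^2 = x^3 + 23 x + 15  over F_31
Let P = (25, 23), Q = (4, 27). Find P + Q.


P != Q, so use the chord formula.
s = (y2 - y1) / (x2 - x1) = (4) / (10) mod 31 = 19
x3 = s^2 - x1 - x2 mod 31 = 19^2 - 25 - 4 = 22
y3 = s (x1 - x3) - y1 mod 31 = 19 * (25 - 22) - 23 = 3

P + Q = (22, 3)


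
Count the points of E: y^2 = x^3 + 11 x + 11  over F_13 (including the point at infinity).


For each x in F_13, count y with y^2 = x^3 + 11 x + 11 mod 13:
  x = 1: RHS = 10, y in [6, 7]  -> 2 point(s)
  x = 5: RHS = 9, y in [3, 10]  -> 2 point(s)
  x = 8: RHS = 0, y in [0]  -> 1 point(s)
  x = 10: RHS = 3, y in [4, 9]  -> 2 point(s)
  x = 12: RHS = 12, y in [5, 8]  -> 2 point(s)
Affine points: 9. Add the point at infinity: total = 10.

#E(F_13) = 10


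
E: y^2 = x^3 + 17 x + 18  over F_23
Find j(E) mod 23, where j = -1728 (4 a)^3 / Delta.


Delta = -16(4 a^3 + 27 b^2) mod 23 = 11
-1728 * (4 a)^3 = -1728 * (4*17)^3 mod 23 = 3
j = 3 * 11^(-1) mod 23 = 17

j = 17 (mod 23)


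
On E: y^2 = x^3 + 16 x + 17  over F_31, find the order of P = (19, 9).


Compute successive multiples of P until we hit O:
  1P = (19, 9)
  2P = (7, 21)
  3P = (6, 9)
  4P = (6, 22)
  5P = (7, 10)
  6P = (19, 22)
  7P = O

ord(P) = 7


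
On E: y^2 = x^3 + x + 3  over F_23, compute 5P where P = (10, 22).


k = 5 = 101_2 (binary, LSB first: 101)
Double-and-add from P = (10, 22):
  bit 0 = 1: acc = O + (10, 22) = (10, 22)
  bit 1 = 0: acc unchanged = (10, 22)
  bit 2 = 1: acc = (10, 22) + (19, 21) = (19, 2)

5P = (19, 2)


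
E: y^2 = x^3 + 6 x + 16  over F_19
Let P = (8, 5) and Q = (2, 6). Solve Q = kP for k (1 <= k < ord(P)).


Enumerate multiples of P until we hit Q = (2, 6):
  1P = (8, 5)
  2P = (12, 7)
  3P = (4, 16)
  4P = (11, 8)
  5P = (1, 2)
  6P = (16, 16)
  7P = (15, 2)
  8P = (2, 6)
Match found at i = 8.

k = 8


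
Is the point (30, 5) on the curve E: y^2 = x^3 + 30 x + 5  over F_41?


Check whether y^2 = x^3 + 30 x + 5 (mod 41) for (x, y) = (30, 5).
LHS: y^2 = 5^2 mod 41 = 25
RHS: x^3 + 30 x + 5 = 30^3 + 30*30 + 5 mod 41 = 25
LHS = RHS

Yes, on the curve


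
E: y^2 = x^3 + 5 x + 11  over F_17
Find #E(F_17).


For each x in F_17, count y with y^2 = x^3 + 5 x + 11 mod 17:
  x = 1: RHS = 0, y in [0]  -> 1 point(s)
  x = 3: RHS = 2, y in [6, 11]  -> 2 point(s)
  x = 5: RHS = 8, y in [5, 12]  -> 2 point(s)
  x = 6: RHS = 2, y in [6, 11]  -> 2 point(s)
  x = 7: RHS = 15, y in [7, 10]  -> 2 point(s)
  x = 8: RHS = 2, y in [6, 11]  -> 2 point(s)
Affine points: 11. Add the point at infinity: total = 12.

#E(F_17) = 12


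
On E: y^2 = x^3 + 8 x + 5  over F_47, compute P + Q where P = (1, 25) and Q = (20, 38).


P != Q, so use the chord formula.
s = (y2 - y1) / (x2 - x1) = (13) / (19) mod 47 = 18
x3 = s^2 - x1 - x2 mod 47 = 18^2 - 1 - 20 = 21
y3 = s (x1 - x3) - y1 mod 47 = 18 * (1 - 21) - 25 = 38

P + Q = (21, 38)


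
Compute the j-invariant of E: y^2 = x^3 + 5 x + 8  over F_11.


Delta = -16(4 a^3 + 27 b^2) mod 11 = 3
-1728 * (4 a)^3 = -1728 * (4*5)^3 mod 11 = 8
j = 8 * 3^(-1) mod 11 = 10

j = 10 (mod 11)


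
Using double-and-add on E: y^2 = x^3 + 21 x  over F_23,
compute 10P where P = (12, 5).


k = 10 = 1010_2 (binary, LSB first: 0101)
Double-and-add from P = (12, 5):
  bit 0 = 0: acc unchanged = O
  bit 1 = 1: acc = O + (8, 6) = (8, 6)
  bit 2 = 0: acc unchanged = (8, 6)
  bit 3 = 1: acc = (8, 6) + (13, 20) = (8, 17)

10P = (8, 17)


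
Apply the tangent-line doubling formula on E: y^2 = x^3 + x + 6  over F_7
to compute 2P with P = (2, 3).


Doubling: s = (3 x1^2 + a) / (2 y1)
s = (3*2^2 + 1) / (2*3) mod 7 = 1
x3 = s^2 - 2 x1 mod 7 = 1^2 - 2*2 = 4
y3 = s (x1 - x3) - y1 mod 7 = 1 * (2 - 4) - 3 = 2

2P = (4, 2)


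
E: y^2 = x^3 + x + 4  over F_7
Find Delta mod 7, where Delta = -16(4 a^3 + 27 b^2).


4 a^3 + 27 b^2 = 4*1^3 + 27*4^2 = 4 + 432 = 436
Delta = -16 * (436) = -6976
Delta mod 7 = 3

Delta = 3 (mod 7)


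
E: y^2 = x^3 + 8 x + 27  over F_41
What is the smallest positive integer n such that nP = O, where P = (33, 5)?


Compute successive multiples of P until we hit O:
  1P = (33, 5)
  2P = (6, 2)
  3P = (1, 35)
  4P = (9, 34)
  5P = (30, 17)
  6P = (35, 3)
  7P = (15, 18)
  8P = (2, 25)
  ... (continuing to 18P)
  18P = O

ord(P) = 18


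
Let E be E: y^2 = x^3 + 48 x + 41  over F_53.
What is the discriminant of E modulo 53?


4 a^3 + 27 b^2 = 4*48^3 + 27*41^2 = 442368 + 45387 = 487755
Delta = -16 * (487755) = -7804080
Delta mod 53 = 11

Delta = 11 (mod 53)


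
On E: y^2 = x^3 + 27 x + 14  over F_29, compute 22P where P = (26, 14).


k = 22 = 10110_2 (binary, LSB first: 01101)
Double-and-add from P = (26, 14):
  bit 0 = 0: acc unchanged = O
  bit 1 = 1: acc = O + (22, 2) = (22, 2)
  bit 2 = 1: acc = (22, 2) + (14, 27) = (15, 16)
  bit 3 = 0: acc unchanged = (15, 16)
  bit 4 = 1: acc = (15, 16) + (3, 21) = (15, 13)

22P = (15, 13)


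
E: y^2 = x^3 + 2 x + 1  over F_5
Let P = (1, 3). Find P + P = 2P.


Doubling: s = (3 x1^2 + a) / (2 y1)
s = (3*1^2 + 2) / (2*3) mod 5 = 0
x3 = s^2 - 2 x1 mod 5 = 0^2 - 2*1 = 3
y3 = s (x1 - x3) - y1 mod 5 = 0 * (1 - 3) - 3 = 2

2P = (3, 2)


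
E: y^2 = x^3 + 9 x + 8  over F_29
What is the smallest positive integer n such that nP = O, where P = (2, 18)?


Compute successive multiples of P until we hit O:
  1P = (2, 18)
  2P = (5, 2)
  3P = (15, 3)
  4P = (25, 13)
  5P = (18, 17)
  6P = (3, 2)
  7P = (19, 22)
  8P = (21, 27)
  ... (continuing to 27P)
  27P = O

ord(P) = 27


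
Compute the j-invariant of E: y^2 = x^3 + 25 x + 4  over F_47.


Delta = -16(4 a^3 + 27 b^2) mod 47 = 16
-1728 * (4 a)^3 = -1728 * (4*25)^3 mod 47 = 26
j = 26 * 16^(-1) mod 47 = 31

j = 31 (mod 47)


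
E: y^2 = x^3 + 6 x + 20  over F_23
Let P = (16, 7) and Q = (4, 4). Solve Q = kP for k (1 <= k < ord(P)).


Enumerate multiples of P until we hit Q = (4, 4):
  1P = (16, 7)
  2P = (4, 19)
  3P = (4, 4)
Match found at i = 3.

k = 3


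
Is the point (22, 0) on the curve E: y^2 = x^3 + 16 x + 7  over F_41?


Check whether y^2 = x^3 + 16 x + 7 (mod 41) for (x, y) = (22, 0).
LHS: y^2 = 0^2 mod 41 = 0
RHS: x^3 + 16 x + 7 = 22^3 + 16*22 + 7 mod 41 = 19
LHS != RHS

No, not on the curve


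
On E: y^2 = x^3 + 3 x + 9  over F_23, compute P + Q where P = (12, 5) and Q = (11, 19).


P != Q, so use the chord formula.
s = (y2 - y1) / (x2 - x1) = (14) / (22) mod 23 = 9
x3 = s^2 - x1 - x2 mod 23 = 9^2 - 12 - 11 = 12
y3 = s (x1 - x3) - y1 mod 23 = 9 * (12 - 12) - 5 = 18

P + Q = (12, 18)


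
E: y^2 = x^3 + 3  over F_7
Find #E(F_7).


For each x in F_7, count y with y^2 = x^3 + 0 x + 3 mod 7:
  x = 1: RHS = 4, y in [2, 5]  -> 2 point(s)
  x = 2: RHS = 4, y in [2, 5]  -> 2 point(s)
  x = 3: RHS = 2, y in [3, 4]  -> 2 point(s)
  x = 4: RHS = 4, y in [2, 5]  -> 2 point(s)
  x = 5: RHS = 2, y in [3, 4]  -> 2 point(s)
  x = 6: RHS = 2, y in [3, 4]  -> 2 point(s)
Affine points: 12. Add the point at infinity: total = 13.

#E(F_7) = 13
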